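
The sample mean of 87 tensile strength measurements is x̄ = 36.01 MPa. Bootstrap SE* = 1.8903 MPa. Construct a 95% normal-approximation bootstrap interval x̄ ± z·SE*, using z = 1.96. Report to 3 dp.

Margin = 1.96 × 1.8903 = 3.7050
Interval: 36.01 ± 3.7050

(32.305, 39.715)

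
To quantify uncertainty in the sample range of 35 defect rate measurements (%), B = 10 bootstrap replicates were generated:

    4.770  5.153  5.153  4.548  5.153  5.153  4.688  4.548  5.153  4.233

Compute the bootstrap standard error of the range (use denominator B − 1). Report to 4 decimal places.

SE* = 0.3423

Bootstrap SE is the standard deviation of the 10 replicate ranges.
Mean of replicates: (4.770 + 5.153 + 5.153 + 4.548 + 5.153 + 5.153 + 4.688 + 4.548 + 5.153 + 4.233) / 10 = 48.55200 / 10 = 4.85520
Sum of squared deviations: (−0.08520)² + (+0.29780)² + (+0.29780)² + (−0.30720)² + (+0.29780)² + (+0.29780)² + (−0.16720)² + (−0.30720)² + (+0.29780)² + (−0.62220)² = 1.05452
Variance = 1.05452 / 9 = 0.11717
SE* = √0.11717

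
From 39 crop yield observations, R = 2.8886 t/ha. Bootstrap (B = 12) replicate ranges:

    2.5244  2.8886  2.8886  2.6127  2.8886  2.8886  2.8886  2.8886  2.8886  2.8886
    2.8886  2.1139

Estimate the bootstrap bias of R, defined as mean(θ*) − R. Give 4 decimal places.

mean(θ*) = (2.5244 + 2.8886 + 2.8886 + 2.6127 + 2.8886 + 2.8886 + 2.8886 + 2.8886 + 2.8886 + 2.8886 + 2.8886 + 2.1139) / 12 = 2.77070
bias = 2.77070 − 2.8886

bias = −0.1179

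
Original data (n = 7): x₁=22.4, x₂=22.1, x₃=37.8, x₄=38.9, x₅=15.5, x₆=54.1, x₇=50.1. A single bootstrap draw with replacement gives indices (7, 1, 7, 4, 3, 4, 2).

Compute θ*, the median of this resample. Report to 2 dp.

θ* = 38.90

Resample values: 50.1, 22.4, 50.1, 38.9, 37.8, 38.9, 22.1.
Sorted: 22.1, 22.4, 37.8, 38.9, 38.9, 50.1, 50.1
Median = middle value = 38.90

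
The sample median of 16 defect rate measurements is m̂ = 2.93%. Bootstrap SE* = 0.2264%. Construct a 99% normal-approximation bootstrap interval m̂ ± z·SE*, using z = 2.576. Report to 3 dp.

Margin = 2.576 × 0.2264 = 0.5832
Interval: 2.93 ± 0.5832

(2.347, 3.513)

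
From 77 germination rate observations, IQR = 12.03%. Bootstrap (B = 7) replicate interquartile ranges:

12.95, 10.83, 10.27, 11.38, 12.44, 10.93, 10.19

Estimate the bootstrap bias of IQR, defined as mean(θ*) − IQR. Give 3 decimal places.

mean(θ*) = (12.95 + 10.83 + 10.27 + 11.38 + 12.44 + 10.93 + 10.19) / 7 = 11.2843
bias = 11.2843 − 12.03

bias = −0.746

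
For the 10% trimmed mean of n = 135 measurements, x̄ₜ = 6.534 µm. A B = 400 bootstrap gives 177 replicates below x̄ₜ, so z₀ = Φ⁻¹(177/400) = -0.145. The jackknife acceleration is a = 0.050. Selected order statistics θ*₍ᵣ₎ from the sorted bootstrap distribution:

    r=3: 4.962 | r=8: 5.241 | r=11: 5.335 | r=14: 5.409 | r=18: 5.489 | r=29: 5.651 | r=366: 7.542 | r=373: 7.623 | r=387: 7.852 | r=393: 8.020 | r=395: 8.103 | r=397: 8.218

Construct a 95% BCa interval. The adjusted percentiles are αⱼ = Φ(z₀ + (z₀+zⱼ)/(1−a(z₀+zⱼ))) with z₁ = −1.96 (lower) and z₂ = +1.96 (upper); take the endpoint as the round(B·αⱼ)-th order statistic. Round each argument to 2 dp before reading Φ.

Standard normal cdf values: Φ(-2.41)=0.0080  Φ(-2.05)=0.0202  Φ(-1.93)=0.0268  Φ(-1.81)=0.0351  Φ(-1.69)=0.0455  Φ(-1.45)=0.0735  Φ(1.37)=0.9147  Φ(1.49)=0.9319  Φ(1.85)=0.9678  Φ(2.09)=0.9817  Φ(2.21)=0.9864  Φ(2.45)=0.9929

(5.241, 7.852)

Lower: z₀ + z₁ = -0.145 + (-1.960) = -2.105; 1 − a(z₀+z₁) = 1 − (0.050)(-2.105) = 1.1053; argument = -0.145 + (-2.105)/1.1053 = -2.0495 → -2.05.
α₁ = Φ(-2.05) = 0.0202; rank = round(400 × 0.0202) = 8; θ*₍8₎ = 5.241.
Upper: z₀ + z₂ = 1.815; 1 − a(z₀+z₂) = 0.9093; argument = 1.8512 → 1.85; α₂ = 0.9678; rank = 387; θ*₍387₎ = 7.852.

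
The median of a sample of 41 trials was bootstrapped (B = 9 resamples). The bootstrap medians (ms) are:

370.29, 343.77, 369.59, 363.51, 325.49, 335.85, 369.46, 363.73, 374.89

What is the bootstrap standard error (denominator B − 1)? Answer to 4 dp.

SE* = 17.7198

Bootstrap SE is the standard deviation of the 9 replicate medians.
Mean of replicates: (370.29 + 343.77 + 369.59 + 363.51 + 325.49 + 335.85 + 369.46 + 363.73 + 374.89) / 9 = 3216.58000 / 9 = 357.39778
Sum of squared deviations: (+12.89222)² + (−13.62778)² + (+12.19222)² + (+6.11222)² + (−31.90778)² + (−21.54778)² + (+12.06222)² + (+6.33222)² + (+17.49222)² = 2511.92036
Variance = 2511.92036 / 8 = 313.99004
SE* = √313.99004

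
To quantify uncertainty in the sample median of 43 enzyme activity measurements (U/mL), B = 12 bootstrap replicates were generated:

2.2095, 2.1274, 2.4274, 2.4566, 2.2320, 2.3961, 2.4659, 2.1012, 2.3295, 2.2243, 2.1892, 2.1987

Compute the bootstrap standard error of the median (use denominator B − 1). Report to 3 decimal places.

SE* = 0.129

Bootstrap SE is the standard deviation of the 12 replicate medians.
Mean of replicates: (2.2095 + 2.1274 + 2.4274 + 2.4566 + 2.2320 + 2.3961 + 2.4659 + 2.1012 + 2.3295 + 2.2243 + 2.1892 + 2.1987) / 12 = 27.35780 / 12 = 2.27982
Sum of squared deviations: (−0.07032)² + (−0.15242)² + (+0.14758)² + (+0.17678)² + (−0.04782)² + (+0.11628)² + (+0.18608)² + (−0.17862)² + (+0.04968)² + (−0.05552)² + (−0.09062)² + (−0.08112)² = 0.18389
Variance = 0.18389 / 11 = 0.01672
SE* = √0.01672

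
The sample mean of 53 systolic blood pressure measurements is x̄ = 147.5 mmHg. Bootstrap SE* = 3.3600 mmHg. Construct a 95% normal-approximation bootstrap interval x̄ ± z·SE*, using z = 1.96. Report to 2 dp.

(140.91, 154.09)

Margin = 1.96 × 3.3600 = 6.586
Interval: 147.5 ± 6.586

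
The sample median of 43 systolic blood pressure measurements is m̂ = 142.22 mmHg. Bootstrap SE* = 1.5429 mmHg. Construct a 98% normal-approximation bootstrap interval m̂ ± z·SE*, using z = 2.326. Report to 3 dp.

(138.631, 145.809)

Margin = 2.326 × 1.5429 = 3.5888
Interval: 142.22 ± 3.5888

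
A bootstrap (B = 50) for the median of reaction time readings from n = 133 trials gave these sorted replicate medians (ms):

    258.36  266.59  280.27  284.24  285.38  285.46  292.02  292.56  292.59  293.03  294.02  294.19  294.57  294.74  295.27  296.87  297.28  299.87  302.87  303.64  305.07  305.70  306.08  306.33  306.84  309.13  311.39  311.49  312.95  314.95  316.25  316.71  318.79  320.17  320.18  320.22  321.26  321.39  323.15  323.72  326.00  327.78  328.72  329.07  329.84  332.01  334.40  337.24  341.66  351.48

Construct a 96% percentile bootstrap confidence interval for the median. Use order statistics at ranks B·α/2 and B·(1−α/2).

(258.36, 341.66)

α = 0.04; lower rank = 50 × 0.020 = 1; upper rank = 50 × 0.980 = 49.
The 1st smallest replicate is 258.36; the 49th is 341.66.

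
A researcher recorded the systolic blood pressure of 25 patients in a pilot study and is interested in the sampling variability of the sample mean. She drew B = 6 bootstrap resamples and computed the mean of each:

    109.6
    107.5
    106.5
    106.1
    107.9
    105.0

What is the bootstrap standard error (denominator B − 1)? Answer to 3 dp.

Bootstrap SE is the standard deviation of the 6 replicate means.
Mean of replicates: (109.6 + 107.5 + 106.5 + 106.1 + 107.9 + 105.0) / 6 = 642.6000 / 6 = 107.1000
Sum of squared deviations: (+2.5000)² + (+0.4000)² + (−0.6000)² + (−1.0000)² + (+0.8000)² + (−2.1000)² = 12.8200
Variance = 12.8200 / 5 = 2.5640
SE* = √2.5640

SE* = 1.601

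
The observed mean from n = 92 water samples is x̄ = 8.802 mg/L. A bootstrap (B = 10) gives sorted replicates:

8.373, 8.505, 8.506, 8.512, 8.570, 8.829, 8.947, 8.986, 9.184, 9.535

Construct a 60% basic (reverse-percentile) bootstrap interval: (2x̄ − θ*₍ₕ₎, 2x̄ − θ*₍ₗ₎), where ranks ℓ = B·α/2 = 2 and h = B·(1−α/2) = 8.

(8.618, 9.099)

Percentile endpoints at ranks 2 and 8: θ*₍2₎ = 8.505, θ*₍8₎ = 8.986.
Basic interval reflects these around x̄:
  lower = 2 × 8.802 − 8.986 = 8.618
  upper = 2 × 8.802 − 8.505 = 9.099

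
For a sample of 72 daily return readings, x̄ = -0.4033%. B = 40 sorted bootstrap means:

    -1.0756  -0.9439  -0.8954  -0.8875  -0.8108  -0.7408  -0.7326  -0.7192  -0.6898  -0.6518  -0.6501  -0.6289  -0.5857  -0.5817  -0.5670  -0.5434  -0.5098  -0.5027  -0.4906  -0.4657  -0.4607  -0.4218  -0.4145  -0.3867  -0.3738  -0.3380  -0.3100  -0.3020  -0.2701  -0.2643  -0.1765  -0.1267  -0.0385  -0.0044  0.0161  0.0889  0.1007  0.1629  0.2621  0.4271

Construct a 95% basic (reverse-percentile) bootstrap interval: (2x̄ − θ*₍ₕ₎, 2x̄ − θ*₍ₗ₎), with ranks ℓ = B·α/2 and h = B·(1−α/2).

Percentile endpoints at ranks 1 and 39: θ*₍1₎ = -1.0756, θ*₍39₎ = 0.2621.
Basic interval reflects these around x̄:
  lower = 2 × -0.4033 − 0.2621 = -1.0687
  upper = 2 × -0.4033 − -1.0756 = 0.2690

(-1.0687, 0.2690)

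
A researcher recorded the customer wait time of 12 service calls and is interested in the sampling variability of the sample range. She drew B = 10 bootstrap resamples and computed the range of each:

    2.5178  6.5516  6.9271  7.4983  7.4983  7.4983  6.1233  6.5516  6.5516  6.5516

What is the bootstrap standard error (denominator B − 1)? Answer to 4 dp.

Bootstrap SE is the standard deviation of the 10 replicate ranges.
Mean of replicates: (2.5178 + 6.5516 + 6.9271 + 7.4983 + 7.4983 + 7.4983 + 6.1233 + 6.5516 + 6.5516 + 6.5516) / 10 = 64.26950 / 10 = 6.42695
Sum of squared deviations: (−3.90915)² + (+0.12465)² + (+0.50015)² + (+1.07135)² + (+1.07135)² + (+1.07135)² + (−0.30365)² + (+0.12465)² + (+0.12465)² + (+0.12465)² = 19.12933
Variance = 19.12933 / 9 = 2.12548
SE* = √2.12548

SE* = 1.4579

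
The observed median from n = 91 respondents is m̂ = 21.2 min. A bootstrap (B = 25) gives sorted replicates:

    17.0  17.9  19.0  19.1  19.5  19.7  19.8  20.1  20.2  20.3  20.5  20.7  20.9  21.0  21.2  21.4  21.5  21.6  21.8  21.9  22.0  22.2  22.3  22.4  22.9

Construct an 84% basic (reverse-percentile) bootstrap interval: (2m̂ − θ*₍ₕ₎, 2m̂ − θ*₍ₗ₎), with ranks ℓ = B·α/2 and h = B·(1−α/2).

Percentile endpoints at ranks 2 and 23: θ*₍2₎ = 17.9, θ*₍23₎ = 22.3.
Basic interval reflects these around m̂:
  lower = 2 × 21.2 − 22.3 = 20.1
  upper = 2 × 21.2 − 17.9 = 24.5

(20.1, 24.5)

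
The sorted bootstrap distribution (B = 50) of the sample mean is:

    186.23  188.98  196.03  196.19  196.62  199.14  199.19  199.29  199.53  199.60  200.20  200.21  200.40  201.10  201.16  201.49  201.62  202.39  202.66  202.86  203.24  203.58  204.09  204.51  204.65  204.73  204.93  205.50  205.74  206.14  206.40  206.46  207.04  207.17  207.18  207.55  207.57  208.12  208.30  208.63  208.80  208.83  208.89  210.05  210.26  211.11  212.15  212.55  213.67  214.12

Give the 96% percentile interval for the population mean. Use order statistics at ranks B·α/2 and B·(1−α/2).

α = 0.04; lower rank = 50 × 0.020 = 1; upper rank = 50 × 0.980 = 49.
The 1st smallest replicate is 186.23; the 49th is 213.67.

(186.23, 213.67)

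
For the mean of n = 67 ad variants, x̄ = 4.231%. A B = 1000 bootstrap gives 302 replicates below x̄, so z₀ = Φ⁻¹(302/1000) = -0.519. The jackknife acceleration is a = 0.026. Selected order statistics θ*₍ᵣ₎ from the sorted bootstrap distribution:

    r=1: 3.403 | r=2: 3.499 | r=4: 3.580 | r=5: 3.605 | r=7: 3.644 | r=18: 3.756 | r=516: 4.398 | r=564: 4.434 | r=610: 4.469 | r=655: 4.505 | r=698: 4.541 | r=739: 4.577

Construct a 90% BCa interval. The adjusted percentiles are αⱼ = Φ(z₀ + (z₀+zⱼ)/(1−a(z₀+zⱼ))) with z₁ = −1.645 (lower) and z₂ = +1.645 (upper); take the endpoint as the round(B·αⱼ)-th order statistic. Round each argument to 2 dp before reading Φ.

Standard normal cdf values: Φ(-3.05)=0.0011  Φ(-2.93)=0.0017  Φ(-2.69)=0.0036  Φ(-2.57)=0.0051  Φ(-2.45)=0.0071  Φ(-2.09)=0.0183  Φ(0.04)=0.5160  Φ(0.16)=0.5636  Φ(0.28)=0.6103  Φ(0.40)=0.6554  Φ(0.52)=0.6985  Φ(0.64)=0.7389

(3.605, 4.577)

Lower: z₀ + z₁ = -0.519 + (-1.645) = -2.164; 1 − a(z₀+z₁) = 1 − (0.026)(-2.164) = 1.0563; argument = -0.519 + (-2.164)/1.0563 = -2.5677 → -2.57.
α₁ = Φ(-2.57) = 0.0051; rank = round(1000 × 0.0051) = 5; θ*₍5₎ = 3.605.
Upper: z₀ + z₂ = 1.126; 1 − a(z₀+z₂) = 0.9707; argument = 0.6410 → 0.64; α₂ = 0.7389; rank = 739; θ*₍739₎ = 4.577.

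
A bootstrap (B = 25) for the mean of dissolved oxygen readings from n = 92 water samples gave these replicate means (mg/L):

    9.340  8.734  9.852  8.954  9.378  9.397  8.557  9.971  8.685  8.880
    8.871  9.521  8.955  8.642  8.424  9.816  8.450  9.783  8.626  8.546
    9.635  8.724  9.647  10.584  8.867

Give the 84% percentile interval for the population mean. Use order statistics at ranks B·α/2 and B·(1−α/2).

(8.450, 9.852)

Sorted replicates: 8.424, 8.450, 8.546, 8.557, 8.626, 8.642, 8.685, 8.724, 8.734, 8.867, 8.871, 8.880, 8.954, 8.955, 9.340, 9.378, 9.397, 9.521, 9.635, 9.647, 9.783, 9.816, 9.852, 9.971, 10.584
α = 0.16; lower rank = 25 × 0.080 = 2; upper rank = 25 × 0.920 = 23.
The 2nd smallest replicate is 8.450; the 23rd is 9.852.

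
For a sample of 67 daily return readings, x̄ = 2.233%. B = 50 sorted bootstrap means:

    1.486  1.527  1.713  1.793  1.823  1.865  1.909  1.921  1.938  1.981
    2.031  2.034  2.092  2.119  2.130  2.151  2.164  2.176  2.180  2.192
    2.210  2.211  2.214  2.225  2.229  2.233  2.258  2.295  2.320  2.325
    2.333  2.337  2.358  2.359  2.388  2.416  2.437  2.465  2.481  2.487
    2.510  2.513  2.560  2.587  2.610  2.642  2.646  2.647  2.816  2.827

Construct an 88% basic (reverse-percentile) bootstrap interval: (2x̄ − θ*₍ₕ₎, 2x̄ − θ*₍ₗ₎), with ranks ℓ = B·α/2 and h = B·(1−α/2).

Percentile endpoints at ranks 3 and 47: θ*₍3₎ = 1.713, θ*₍47₎ = 2.646.
Basic interval reflects these around x̄:
  lower = 2 × 2.233 − 2.646 = 1.820
  upper = 2 × 2.233 − 1.713 = 2.753

(1.820, 2.753)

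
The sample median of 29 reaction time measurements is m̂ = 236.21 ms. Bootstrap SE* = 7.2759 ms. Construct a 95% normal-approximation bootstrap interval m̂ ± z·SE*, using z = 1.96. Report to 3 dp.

Margin = 1.96 × 7.2759 = 14.2608
Interval: 236.21 ± 14.2608

(221.949, 250.471)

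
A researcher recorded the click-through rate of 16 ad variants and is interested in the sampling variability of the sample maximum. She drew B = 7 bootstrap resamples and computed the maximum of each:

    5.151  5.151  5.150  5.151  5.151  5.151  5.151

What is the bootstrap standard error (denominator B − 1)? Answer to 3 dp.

Bootstrap SE is the standard deviation of the 7 replicate maximums.
Mean of replicates: (5.151 + 5.151 + 5.150 + 5.151 + 5.151 + 5.151 + 5.151) / 7 = 36.0560 / 7 = 5.1509
Sum of squared deviations: (+0.0001)² + (+0.0001)² + (−0.0009)² + (+0.0001)² + (+0.0001)² + (+0.0001)² + (+0.0001)² = 0.0000
Variance = 0.0000 / 6 = 0.0000
SE* = √0.0000

SE* = 0.000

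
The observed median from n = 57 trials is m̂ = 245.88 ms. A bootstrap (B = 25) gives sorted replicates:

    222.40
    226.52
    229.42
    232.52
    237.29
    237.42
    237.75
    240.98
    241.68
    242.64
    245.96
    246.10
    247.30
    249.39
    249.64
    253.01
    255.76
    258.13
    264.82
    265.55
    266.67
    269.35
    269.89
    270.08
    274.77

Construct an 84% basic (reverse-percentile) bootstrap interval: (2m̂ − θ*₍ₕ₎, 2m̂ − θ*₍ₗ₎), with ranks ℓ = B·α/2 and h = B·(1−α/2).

(221.87, 265.24)

Percentile endpoints at ranks 2 and 23: θ*₍2₎ = 226.52, θ*₍23₎ = 269.89.
Basic interval reflects these around m̂:
  lower = 2 × 245.88 − 269.89 = 221.87
  upper = 2 × 245.88 − 226.52 = 265.24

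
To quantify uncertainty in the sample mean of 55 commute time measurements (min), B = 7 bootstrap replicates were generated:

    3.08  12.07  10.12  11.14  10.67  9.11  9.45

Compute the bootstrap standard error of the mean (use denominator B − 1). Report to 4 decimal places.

SE* = 2.9528

Bootstrap SE is the standard deviation of the 7 replicate means.
Mean of replicates: (3.08 + 12.07 + 10.12 + 11.14 + 10.67 + 9.11 + 9.45) / 7 = 65.64000 / 7 = 9.37714
Sum of squared deviations: (−6.29714)² + (+2.69286)² + (+0.74286)² + (+1.76286)² + (+1.29286)² + (−0.26714)² + (+0.07286)² = 52.31314
Variance = 52.31314 / 6 = 8.71886
SE* = √8.71886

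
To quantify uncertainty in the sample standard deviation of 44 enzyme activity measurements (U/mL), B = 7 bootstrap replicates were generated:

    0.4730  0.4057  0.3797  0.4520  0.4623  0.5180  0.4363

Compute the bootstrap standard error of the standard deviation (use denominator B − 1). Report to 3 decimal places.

SE* = 0.045

Bootstrap SE is the standard deviation of the 7 replicate standard deviations.
Mean of replicates: (0.4730 + 0.4057 + 0.3797 + 0.4520 + 0.4623 + 0.5180 + 0.4363) / 7 = 3.12700 / 7 = 0.44671
Sum of squared deviations: (+0.02629)² + (−0.04101)² + (−0.06701)² + (+0.00529)² + (+0.01559)² + (+0.07129)² + (−0.01041)² = 0.01232
Variance = 0.01232 / 6 = 0.00205
SE* = √0.00205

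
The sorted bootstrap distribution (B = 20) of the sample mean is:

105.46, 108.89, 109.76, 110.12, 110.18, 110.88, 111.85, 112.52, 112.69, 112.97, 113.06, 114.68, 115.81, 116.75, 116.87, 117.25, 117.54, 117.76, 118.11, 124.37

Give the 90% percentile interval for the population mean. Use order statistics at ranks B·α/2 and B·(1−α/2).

(105.46, 118.11)

α = 0.10; lower rank = 20 × 0.050 = 1; upper rank = 20 × 0.950 = 19.
The 1st smallest replicate is 105.46; the 19th is 118.11.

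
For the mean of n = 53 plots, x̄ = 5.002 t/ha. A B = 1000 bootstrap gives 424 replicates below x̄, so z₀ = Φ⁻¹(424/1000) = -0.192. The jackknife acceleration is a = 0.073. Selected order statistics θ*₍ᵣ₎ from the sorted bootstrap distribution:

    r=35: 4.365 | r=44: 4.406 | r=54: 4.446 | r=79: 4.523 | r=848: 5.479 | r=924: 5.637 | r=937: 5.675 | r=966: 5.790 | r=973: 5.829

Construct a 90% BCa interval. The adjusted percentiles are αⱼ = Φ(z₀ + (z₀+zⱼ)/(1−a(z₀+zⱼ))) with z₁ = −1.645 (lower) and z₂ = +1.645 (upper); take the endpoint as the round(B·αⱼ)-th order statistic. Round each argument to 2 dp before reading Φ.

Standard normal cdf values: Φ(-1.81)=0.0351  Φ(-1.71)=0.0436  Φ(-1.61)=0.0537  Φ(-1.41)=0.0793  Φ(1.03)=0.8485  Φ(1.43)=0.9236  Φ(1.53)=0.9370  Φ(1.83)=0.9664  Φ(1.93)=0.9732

Lower: z₀ + z₁ = -0.192 + (-1.645) = -1.837; 1 − a(z₀+z₁) = 1 − (0.073)(-1.837) = 1.1341; argument = -0.192 + (-1.837)/1.1341 = -1.8118 → -1.81.
α₁ = Φ(-1.81) = 0.0351; rank = round(1000 × 0.0351) = 35; θ*₍35₎ = 4.365.
Upper: z₀ + z₂ = 1.453; 1 − a(z₀+z₂) = 0.8939; argument = 1.4334 → 1.43; α₂ = 0.9236; rank = 924; θ*₍924₎ = 5.637.

(4.365, 5.637)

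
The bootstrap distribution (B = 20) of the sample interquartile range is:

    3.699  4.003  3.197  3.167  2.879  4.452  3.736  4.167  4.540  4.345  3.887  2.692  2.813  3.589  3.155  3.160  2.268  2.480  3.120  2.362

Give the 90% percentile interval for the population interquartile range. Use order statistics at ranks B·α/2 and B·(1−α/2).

Sorted replicates: 2.268, 2.362, 2.480, 2.692, 2.813, 2.879, 3.120, 3.155, 3.160, 3.167, 3.197, 3.589, 3.699, 3.736, 3.887, 4.003, 4.167, 4.345, 4.452, 4.540
α = 0.10; lower rank = 20 × 0.050 = 1; upper rank = 20 × 0.950 = 19.
The 1st smallest replicate is 2.268; the 19th is 4.452.

(2.268, 4.452)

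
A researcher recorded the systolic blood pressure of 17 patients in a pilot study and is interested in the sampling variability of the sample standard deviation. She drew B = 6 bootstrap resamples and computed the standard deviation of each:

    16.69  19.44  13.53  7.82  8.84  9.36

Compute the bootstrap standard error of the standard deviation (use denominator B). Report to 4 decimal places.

SE* = 4.3178

Bootstrap SE is the standard deviation of the 6 replicate standard deviations.
Mean of replicates: (16.69 + 19.44 + 13.53 + 7.82 + 8.84 + 9.36) / 6 = 75.68000 / 6 = 12.61333
Sum of squared deviations: (+4.07667)² + (+6.82667)² + (+0.91667)² + (−4.79333)² + (−3.77333)² + (−3.25333)² = 111.86113
Variance = 111.86113 / 6 = 18.64352
SE* = √18.64352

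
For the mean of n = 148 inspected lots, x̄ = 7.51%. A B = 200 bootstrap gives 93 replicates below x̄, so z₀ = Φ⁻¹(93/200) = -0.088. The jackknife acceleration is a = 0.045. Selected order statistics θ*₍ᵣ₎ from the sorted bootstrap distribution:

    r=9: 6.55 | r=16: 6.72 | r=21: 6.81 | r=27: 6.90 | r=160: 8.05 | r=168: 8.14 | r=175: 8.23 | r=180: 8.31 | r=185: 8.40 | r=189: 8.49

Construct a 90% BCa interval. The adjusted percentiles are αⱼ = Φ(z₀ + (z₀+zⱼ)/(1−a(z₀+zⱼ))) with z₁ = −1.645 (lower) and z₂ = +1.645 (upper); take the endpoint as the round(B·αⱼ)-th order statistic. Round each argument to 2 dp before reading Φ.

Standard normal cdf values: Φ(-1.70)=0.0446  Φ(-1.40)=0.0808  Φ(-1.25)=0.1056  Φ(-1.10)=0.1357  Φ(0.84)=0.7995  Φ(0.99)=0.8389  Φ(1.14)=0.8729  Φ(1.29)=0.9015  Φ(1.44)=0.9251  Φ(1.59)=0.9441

(6.55, 8.49)

Lower: z₀ + z₁ = -0.088 + (-1.645) = -1.733; 1 − a(z₀+z₁) = 1 − (0.045)(-1.733) = 1.0780; argument = -0.088 + (-1.733)/1.0780 = -1.6956 → -1.70.
α₁ = Φ(-1.70) = 0.0446; rank = round(200 × 0.0446) = 9; θ*₍9₎ = 6.55.
Upper: z₀ + z₂ = 1.557; 1 − a(z₀+z₂) = 0.9299; argument = 1.5863 → 1.59; α₂ = 0.9441; rank = 189; θ*₍189₎ = 8.49.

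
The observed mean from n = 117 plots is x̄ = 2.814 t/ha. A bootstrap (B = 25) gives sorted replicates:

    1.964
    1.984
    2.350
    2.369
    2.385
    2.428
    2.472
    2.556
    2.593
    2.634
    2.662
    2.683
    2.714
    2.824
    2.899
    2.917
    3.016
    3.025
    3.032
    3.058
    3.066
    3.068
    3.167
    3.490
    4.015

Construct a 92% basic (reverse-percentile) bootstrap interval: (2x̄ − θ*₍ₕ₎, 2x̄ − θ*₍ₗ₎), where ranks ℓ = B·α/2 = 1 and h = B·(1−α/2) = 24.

Percentile endpoints at ranks 1 and 24: θ*₍1₎ = 1.964, θ*₍24₎ = 3.490.
Basic interval reflects these around x̄:
  lower = 2 × 2.814 − 3.490 = 2.138
  upper = 2 × 2.814 − 1.964 = 3.664

(2.138, 3.664)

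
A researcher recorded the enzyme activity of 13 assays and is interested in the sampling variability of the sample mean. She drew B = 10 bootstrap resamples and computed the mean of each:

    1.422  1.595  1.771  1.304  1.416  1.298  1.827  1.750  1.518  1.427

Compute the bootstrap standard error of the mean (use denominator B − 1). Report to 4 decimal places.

SE* = 0.1941

Bootstrap SE is the standard deviation of the 10 replicate means.
Mean of replicates: (1.422 + 1.595 + 1.771 + 1.304 + 1.416 + 1.298 + 1.827 + 1.750 + 1.518 + 1.427) / 10 = 15.32800 / 10 = 1.53280
Sum of squared deviations: (−0.11080)² + (+0.06220)² + (+0.23820)² + (−0.22880)² + (−0.11680)² + (−0.23480)² + (+0.29420)² + (+0.21720)² + (−0.01480)² + (−0.10580)² = 0.33915
Variance = 0.33915 / 9 = 0.03768
SE* = √0.03768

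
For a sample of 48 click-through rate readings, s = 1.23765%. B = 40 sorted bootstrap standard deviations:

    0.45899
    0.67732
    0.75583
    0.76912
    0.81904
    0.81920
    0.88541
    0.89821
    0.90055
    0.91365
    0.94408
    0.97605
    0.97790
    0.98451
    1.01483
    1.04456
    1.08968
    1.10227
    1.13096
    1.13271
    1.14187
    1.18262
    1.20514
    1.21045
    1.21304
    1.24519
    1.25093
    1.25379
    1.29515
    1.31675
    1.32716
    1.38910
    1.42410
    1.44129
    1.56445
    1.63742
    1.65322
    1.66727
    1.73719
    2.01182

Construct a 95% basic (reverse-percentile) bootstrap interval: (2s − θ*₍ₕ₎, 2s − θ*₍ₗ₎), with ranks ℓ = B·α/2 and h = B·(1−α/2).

Percentile endpoints at ranks 1 and 39: θ*₍1₎ = 0.45899, θ*₍39₎ = 1.73719.
Basic interval reflects these around s:
  lower = 2 × 1.23765 − 1.73719 = 0.73811
  upper = 2 × 1.23765 − 0.45899 = 2.01631

(0.73811, 2.01631)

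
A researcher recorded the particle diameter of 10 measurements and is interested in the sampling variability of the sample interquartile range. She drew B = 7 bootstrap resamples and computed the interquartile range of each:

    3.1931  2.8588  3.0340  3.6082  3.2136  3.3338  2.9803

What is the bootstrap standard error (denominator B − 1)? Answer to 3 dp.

SE* = 0.249

Bootstrap SE is the standard deviation of the 7 replicate interquartile ranges.
Mean of replicates: (3.1931 + 2.8588 + 3.0340 + 3.6082 + 3.2136 + 3.3338 + 2.9803) / 7 = 22.22180 / 7 = 3.17454
Sum of squared deviations: (+0.01856)² + (−0.31574)² + (−0.14054)² + (+0.43366)² + (+0.03906)² + (+0.15926)² + (−0.19424)² = 0.37247
Variance = 0.37247 / 6 = 0.06208
SE* = √0.06208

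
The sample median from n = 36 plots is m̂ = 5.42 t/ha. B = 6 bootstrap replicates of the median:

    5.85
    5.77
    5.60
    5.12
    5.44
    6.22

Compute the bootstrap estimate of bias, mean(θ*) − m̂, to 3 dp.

bias = +0.247

mean(θ*) = (5.85 + 5.77 + 5.60 + 5.12 + 5.44 + 6.22) / 6 = 5.6667
bias = 5.6667 − 5.42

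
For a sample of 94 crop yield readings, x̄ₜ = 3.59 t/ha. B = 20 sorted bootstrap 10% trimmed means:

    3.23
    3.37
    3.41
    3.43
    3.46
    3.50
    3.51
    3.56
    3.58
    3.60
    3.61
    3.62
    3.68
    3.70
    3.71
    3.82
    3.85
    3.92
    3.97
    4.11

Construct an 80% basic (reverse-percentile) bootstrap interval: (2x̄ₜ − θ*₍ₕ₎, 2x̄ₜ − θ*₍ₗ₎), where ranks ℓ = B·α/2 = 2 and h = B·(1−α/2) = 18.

Percentile endpoints at ranks 2 and 18: θ*₍2₎ = 3.37, θ*₍18₎ = 3.92.
Basic interval reflects these around x̄ₜ:
  lower = 2 × 3.59 − 3.92 = 3.26
  upper = 2 × 3.59 − 3.37 = 3.81

(3.26, 3.81)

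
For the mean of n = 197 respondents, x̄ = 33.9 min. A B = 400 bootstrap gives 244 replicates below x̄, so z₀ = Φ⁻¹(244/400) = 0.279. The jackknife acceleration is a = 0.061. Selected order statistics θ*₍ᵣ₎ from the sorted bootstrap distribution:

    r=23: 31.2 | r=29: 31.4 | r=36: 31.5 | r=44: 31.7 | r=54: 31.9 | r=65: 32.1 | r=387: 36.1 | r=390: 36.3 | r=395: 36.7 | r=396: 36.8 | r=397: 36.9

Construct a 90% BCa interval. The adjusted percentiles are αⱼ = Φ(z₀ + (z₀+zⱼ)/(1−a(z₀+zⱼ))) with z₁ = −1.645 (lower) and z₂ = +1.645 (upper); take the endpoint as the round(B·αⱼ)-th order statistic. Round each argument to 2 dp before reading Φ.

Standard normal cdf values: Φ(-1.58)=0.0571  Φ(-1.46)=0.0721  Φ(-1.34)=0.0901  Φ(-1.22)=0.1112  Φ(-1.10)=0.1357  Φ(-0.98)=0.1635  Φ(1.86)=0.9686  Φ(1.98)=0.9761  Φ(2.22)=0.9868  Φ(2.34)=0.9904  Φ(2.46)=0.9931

(32.1, 36.9)

Lower: z₀ + z₁ = 0.279 + (-1.645) = -1.366; 1 − a(z₀+z₁) = 1 − (0.061)(-1.366) = 1.0833; argument = 0.279 + (-1.366)/1.0833 = -0.9819 → -0.98.
α₁ = Φ(-0.98) = 0.1635; rank = round(400 × 0.1635) = 65; θ*₍65₎ = 32.1.
Upper: z₀ + z₂ = 1.924; 1 − a(z₀+z₂) = 0.8826; argument = 2.4588 → 2.46; α₂ = 0.9931; rank = 397; θ*₍397₎ = 36.9.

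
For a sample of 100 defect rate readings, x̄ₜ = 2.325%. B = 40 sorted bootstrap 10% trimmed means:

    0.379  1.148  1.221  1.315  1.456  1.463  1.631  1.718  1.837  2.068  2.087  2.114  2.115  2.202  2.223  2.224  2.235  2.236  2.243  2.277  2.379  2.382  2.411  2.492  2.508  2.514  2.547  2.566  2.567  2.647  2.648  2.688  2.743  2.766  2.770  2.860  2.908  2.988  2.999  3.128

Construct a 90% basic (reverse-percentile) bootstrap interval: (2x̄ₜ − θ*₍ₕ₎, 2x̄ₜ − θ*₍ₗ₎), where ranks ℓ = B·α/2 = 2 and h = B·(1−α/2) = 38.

Percentile endpoints at ranks 2 and 38: θ*₍2₎ = 1.148, θ*₍38₎ = 2.988.
Basic interval reflects these around x̄ₜ:
  lower = 2 × 2.325 − 2.988 = 1.662
  upper = 2 × 2.325 − 1.148 = 3.502

(1.662, 3.502)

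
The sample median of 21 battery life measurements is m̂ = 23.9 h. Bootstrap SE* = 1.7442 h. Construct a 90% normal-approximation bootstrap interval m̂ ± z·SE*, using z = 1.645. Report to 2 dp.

(21.03, 26.77)

Margin = 1.645 × 1.7442 = 2.869
Interval: 23.9 ± 2.869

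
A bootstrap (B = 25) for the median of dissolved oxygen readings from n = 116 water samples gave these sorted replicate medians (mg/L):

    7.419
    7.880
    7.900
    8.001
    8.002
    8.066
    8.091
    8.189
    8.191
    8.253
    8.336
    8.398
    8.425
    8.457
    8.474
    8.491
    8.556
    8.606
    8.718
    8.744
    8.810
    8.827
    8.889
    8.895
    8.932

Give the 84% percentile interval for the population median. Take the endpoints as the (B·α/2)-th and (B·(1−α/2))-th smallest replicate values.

α = 0.16; lower rank = 25 × 0.080 = 2; upper rank = 25 × 0.920 = 23.
The 2nd smallest replicate is 7.880; the 23rd is 8.889.

(7.880, 8.889)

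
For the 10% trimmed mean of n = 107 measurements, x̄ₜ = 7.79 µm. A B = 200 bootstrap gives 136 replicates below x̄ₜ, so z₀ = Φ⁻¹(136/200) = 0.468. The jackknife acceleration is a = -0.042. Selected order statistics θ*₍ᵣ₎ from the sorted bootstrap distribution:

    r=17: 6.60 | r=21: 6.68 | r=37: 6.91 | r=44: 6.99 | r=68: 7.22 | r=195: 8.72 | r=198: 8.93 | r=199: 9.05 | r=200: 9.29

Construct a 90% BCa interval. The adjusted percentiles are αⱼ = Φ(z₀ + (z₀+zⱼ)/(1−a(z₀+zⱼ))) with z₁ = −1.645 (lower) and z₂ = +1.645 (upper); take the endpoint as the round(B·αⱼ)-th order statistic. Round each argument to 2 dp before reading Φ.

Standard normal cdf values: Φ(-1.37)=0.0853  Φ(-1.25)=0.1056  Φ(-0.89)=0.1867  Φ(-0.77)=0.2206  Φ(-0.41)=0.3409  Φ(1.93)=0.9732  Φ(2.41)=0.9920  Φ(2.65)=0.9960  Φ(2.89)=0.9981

(6.99, 8.93)

Lower: z₀ + z₁ = 0.468 + (-1.645) = -1.177; 1 − a(z₀+z₁) = 1 − (-0.042)(-1.177) = 0.9506; argument = 0.468 + (-1.177)/0.9506 = -0.7702 → -0.77.
α₁ = Φ(-0.77) = 0.2206; rank = round(200 × 0.2206) = 44; θ*₍44₎ = 6.99.
Upper: z₀ + z₂ = 2.113; 1 − a(z₀+z₂) = 1.0887; argument = 2.4088 → 2.41; α₂ = 0.9920; rank = 198; θ*₍198₎ = 8.93.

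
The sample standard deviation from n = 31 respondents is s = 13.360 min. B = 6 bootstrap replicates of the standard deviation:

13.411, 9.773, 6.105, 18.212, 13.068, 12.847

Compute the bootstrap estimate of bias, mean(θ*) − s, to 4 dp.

mean(θ*) = (13.411 + 9.773 + 6.105 + 18.212 + 13.068 + 12.847) / 6 = 12.23600
bias = 12.23600 − 13.360

bias = −1.1240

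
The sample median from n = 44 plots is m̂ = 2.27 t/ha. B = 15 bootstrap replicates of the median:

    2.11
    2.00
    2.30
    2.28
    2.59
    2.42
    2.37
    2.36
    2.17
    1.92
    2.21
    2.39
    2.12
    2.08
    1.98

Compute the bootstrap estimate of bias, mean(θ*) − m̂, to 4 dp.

bias = −0.0500

mean(θ*) = (2.11 + 2.00 + 2.30 + 2.28 + 2.59 + 2.42 + 2.37 + 2.36 + 2.17 + 1.92 + 2.21 + 2.39 + 2.12 + 2.08 + 1.98) / 15 = 2.22000
bias = 2.22000 − 2.27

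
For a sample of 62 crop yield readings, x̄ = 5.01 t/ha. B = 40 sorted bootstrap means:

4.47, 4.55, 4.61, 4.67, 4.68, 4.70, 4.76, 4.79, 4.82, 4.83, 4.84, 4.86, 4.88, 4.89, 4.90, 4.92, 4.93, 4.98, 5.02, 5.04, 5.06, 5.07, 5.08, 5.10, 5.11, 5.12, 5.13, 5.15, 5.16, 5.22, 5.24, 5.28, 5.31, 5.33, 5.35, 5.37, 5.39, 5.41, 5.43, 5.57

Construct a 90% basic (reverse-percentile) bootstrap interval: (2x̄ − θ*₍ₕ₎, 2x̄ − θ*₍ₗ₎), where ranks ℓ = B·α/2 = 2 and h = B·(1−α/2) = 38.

Percentile endpoints at ranks 2 and 38: θ*₍2₎ = 4.55, θ*₍38₎ = 5.41.
Basic interval reflects these around x̄:
  lower = 2 × 5.01 − 5.41 = 4.61
  upper = 2 × 5.01 − 4.55 = 5.47

(4.61, 5.47)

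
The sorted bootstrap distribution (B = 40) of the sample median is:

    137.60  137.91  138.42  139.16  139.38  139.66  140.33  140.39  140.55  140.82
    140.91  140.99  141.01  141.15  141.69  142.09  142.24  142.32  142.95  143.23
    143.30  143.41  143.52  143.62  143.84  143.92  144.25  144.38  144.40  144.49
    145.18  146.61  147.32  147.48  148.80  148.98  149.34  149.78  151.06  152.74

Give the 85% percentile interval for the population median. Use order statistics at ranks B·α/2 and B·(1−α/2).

(138.42, 149.34)

α = 0.15; lower rank = 40 × 0.075 = 3; upper rank = 40 × 0.925 = 37.
The 3rd smallest replicate is 138.42; the 37th is 149.34.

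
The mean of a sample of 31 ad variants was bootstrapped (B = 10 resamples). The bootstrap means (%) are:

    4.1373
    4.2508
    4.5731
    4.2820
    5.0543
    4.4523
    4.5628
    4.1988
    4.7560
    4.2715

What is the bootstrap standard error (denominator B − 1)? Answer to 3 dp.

Bootstrap SE is the standard deviation of the 10 replicate means.
Mean of replicates: (4.1373 + 4.2508 + 4.5731 + 4.2820 + 5.0543 + 4.4523 + 4.5628 + 4.1988 + 4.7560 + 4.2715) / 10 = 44.53890 / 10 = 4.45389
Sum of squared deviations: (−0.31659)² + (−0.20309)² + (+0.11921)² + (−0.17189)² + (+0.60041)² + (−0.00159)² + (+0.10891)² + (−0.25509)² + (+0.30211)² + (−0.18239)² = 0.74720
Variance = 0.74720 / 9 = 0.08302
SE* = √0.08302

SE* = 0.288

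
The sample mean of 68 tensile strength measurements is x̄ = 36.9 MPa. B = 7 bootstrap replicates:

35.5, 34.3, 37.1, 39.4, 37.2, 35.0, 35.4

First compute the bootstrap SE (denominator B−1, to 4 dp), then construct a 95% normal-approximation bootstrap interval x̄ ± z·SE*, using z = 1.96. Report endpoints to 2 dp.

(33.49, 40.31)

Mean of replicates = 36.2714; sum of squared deviations = 18.1943; SE* = √(18.1943/6) = 1.7414
Margin = 1.96 × 1.7414 = 3.413
Interval: 36.9 ± 3.413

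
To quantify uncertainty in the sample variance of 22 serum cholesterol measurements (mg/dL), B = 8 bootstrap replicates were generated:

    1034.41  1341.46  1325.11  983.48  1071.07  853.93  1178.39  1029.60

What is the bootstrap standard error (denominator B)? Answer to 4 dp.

SE* = 157.8397

Bootstrap SE is the standard deviation of the 8 replicate variances.
Mean of replicates: (1034.41 + 1341.46 + 1325.11 + 983.48 + 1071.07 + 853.93 + 1178.39 + 1029.60) / 8 = 8817.45000 / 8 = 1102.18125
Sum of squared deviations: (−67.77125)² + (+239.27875)² + (+222.92875)² + (−118.70125)² + (−31.11125)² + (−248.25125)² + (+76.20875)² + (−72.58125)² = 199306.88129
Variance = 199306.88129 / 8 = 24913.36016
SE* = √24913.36016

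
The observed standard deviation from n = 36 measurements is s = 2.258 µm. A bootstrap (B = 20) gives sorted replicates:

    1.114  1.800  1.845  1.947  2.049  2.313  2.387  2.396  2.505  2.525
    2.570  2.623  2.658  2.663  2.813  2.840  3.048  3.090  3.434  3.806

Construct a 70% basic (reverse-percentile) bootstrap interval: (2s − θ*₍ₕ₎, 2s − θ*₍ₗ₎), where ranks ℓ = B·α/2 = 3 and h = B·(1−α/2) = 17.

Percentile endpoints at ranks 3 and 17: θ*₍3₎ = 1.845, θ*₍17₎ = 3.048.
Basic interval reflects these around s:
  lower = 2 × 2.258 − 3.048 = 1.468
  upper = 2 × 2.258 − 1.845 = 2.671

(1.468, 2.671)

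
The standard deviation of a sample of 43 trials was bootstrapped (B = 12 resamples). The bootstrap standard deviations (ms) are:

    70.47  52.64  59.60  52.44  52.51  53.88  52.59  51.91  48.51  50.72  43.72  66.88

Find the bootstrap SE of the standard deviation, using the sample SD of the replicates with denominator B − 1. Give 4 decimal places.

SE* = 7.5245

Bootstrap SE is the standard deviation of the 12 replicate standard deviations.
Mean of replicates: (70.47 + 52.64 + 59.60 + 52.44 + 52.51 + 53.88 + 52.59 + 51.91 + 48.51 + 50.72 + 43.72 + 66.88) / 12 = 655.87000 / 12 = 54.65583
Sum of squared deviations: (+15.81417)² + (−2.01583)² + (+4.94417)² + (−2.21583)² + (−2.14583)² + (−0.77583)² + (−2.06583)² + (−2.74583)² + (−6.14583)² + (−3.93583)² + (−10.93583)² + (+12.22417)² = 622.80469
Variance = 622.80469 / 11 = 56.61861
SE* = √56.61861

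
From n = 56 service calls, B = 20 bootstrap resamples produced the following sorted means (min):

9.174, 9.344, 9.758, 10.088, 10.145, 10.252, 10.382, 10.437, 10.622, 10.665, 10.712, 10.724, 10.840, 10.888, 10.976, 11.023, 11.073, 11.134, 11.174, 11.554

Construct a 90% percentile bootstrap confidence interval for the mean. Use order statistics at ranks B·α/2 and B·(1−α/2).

α = 0.10; lower rank = 20 × 0.050 = 1; upper rank = 20 × 0.950 = 19.
The 1st smallest replicate is 9.174; the 19th is 11.174.

(9.174, 11.174)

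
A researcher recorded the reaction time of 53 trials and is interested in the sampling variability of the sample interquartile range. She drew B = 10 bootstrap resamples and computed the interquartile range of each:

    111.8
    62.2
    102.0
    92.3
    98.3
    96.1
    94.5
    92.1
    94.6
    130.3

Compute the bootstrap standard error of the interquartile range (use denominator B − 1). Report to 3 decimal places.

SE* = 17.071

Bootstrap SE is the standard deviation of the 10 replicate interquartile ranges.
Mean of replicates: (111.8 + 62.2 + 102.0 + 92.3 + 98.3 + 96.1 + 94.5 + 92.1 + 94.6 + 130.3) / 10 = 974.2000 / 10 = 97.4200
Sum of squared deviations: (+14.3800)² + (−35.2200)² + (+4.5800)² + (−5.1200)² + (+0.8800)² + (−1.3200)² + (−2.9200)² + (−5.3200)² + (−2.8200)² + (+32.8800)² = 2622.8160
Variance = 2622.8160 / 9 = 291.4240
SE* = √291.4240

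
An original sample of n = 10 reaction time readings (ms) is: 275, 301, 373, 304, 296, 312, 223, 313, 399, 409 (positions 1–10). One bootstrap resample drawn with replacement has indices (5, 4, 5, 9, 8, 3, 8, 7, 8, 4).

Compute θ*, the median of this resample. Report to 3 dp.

Resample values: 296, 304, 296, 399, 313, 373, 313, 223, 313, 304.
Sorted: 223, 296, 296, 304, 304, 313, 313, 313, 373, 399
Median = average of the two middle values = 308.500

θ* = 308.500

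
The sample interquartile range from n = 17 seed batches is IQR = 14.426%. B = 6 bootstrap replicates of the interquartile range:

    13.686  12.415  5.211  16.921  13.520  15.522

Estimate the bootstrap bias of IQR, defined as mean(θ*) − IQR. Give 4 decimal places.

mean(θ*) = (13.686 + 12.415 + 5.211 + 16.921 + 13.520 + 15.522) / 6 = 12.87917
bias = 12.87917 − 14.426

bias = −1.5468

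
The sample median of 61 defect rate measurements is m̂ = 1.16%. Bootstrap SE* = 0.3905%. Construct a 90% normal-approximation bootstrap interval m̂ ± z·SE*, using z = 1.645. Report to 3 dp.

Margin = 1.645 × 0.3905 = 0.6424
Interval: 1.16 ± 0.6424

(0.518, 1.802)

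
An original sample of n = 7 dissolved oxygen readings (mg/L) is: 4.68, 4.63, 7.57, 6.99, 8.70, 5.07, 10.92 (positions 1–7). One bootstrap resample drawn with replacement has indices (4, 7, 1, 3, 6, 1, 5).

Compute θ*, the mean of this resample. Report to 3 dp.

θ* = 6.944

Resample values: 6.99, 10.92, 4.68, 7.57, 5.07, 4.68, 8.70.
Mean = (6.99 + 10.92 + 4.68 + 7.57 + 5.07 + 4.68 + 8.70) / 7 = 48.610 / 7 = 6.944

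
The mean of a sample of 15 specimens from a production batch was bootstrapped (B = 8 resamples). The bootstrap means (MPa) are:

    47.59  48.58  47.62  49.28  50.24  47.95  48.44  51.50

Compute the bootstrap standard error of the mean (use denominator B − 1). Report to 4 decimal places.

Bootstrap SE is the standard deviation of the 8 replicate means.
Mean of replicates: (47.59 + 48.58 + 47.62 + 49.28 + 50.24 + 47.95 + 48.44 + 51.50) / 8 = 391.20000 / 8 = 48.90000
Sum of squared deviations: (−1.31000)² + (−0.32000)² + (−1.28000)² + (+0.38000)² + (+1.34000)² + (−0.95000)² + (−0.46000)² + (+2.60000)² = 13.27100
Variance = 13.27100 / 7 = 1.89586
SE* = √1.89586

SE* = 1.3769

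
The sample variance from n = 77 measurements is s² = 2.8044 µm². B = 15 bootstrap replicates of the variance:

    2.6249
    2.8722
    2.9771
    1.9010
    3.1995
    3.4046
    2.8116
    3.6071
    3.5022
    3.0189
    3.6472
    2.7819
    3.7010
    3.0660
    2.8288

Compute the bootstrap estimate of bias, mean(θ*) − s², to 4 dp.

bias = +0.2585

mean(θ*) = (2.6249 + 2.8722 + 2.9771 + 1.9010 + 3.1995 + 3.4046 + 2.8116 + 3.6071 + 3.5022 + 3.0189 + 3.6472 + 2.7819 + 3.7010 + 3.0660 + 2.8288) / 15 = 3.06293
bias = 3.06293 − 2.8044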